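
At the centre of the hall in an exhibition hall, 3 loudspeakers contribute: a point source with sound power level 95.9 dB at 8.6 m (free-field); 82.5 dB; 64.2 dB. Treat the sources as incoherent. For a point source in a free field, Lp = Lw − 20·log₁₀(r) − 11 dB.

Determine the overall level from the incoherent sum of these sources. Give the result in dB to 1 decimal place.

82.7 dB

Source at 8.6 m: Lp = 95.9 − 20·log₁₀(8.6) − 11 = 66.2 dB.
Σ 10^(Lᵢ/10) = 1.846e+08.
Back to dB: 10·log₁₀ Σ = 82.7 dB.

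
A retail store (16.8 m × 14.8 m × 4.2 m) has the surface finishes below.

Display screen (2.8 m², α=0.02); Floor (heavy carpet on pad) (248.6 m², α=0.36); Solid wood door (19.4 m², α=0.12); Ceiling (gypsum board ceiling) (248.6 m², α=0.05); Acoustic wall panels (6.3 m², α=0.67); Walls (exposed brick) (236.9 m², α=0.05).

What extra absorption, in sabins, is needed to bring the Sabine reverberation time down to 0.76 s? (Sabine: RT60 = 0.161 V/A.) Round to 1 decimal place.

Equivalent absorption area: A₁ = 2.8·0.02 + 248.6·0.36 + 19.4·0.12 + 248.6·0.05 + 6.3·0.67 + 236.9·0.05 = 120.376 m².
V = 1044.288 m³. Required absorption A₂ = 0.161 × 1044.288 / 0.76 = 221.224 sabins.
ΔA = A₂ − A₁ = 221.224 − 120.376 = 100.8 sabins.

100.8 sabins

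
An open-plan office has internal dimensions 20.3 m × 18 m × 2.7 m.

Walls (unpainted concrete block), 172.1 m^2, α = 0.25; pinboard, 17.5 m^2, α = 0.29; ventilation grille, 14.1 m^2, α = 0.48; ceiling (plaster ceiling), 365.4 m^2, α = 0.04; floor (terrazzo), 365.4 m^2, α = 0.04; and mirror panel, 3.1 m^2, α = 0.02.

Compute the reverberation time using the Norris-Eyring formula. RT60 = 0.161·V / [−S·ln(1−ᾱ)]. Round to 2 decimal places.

Total surface area S = 172.1 + 17.5 + 14.1 + 365.4 + 365.4 + 3.1 = 937.6 m^2.
Absorption A = 172.1·0.25 + 17.5·0.29 + 14.1·0.48 + 365.4·0.04 + 365.4·0.04 + 3.1·0.02 = 84.162 sabins.
Mean coefficient ᾱ = A/S = 0.0898.
Eyring denominator: −S ln(1−ᾱ) = 88.220.
V = 20.3 × 18 × 2.7 = 986.58 m³.
T = 0.161·V/[−S·ln(1−ᾱ)] = 0.161·986.58/88.220 = 1.80 s.

1.80 sec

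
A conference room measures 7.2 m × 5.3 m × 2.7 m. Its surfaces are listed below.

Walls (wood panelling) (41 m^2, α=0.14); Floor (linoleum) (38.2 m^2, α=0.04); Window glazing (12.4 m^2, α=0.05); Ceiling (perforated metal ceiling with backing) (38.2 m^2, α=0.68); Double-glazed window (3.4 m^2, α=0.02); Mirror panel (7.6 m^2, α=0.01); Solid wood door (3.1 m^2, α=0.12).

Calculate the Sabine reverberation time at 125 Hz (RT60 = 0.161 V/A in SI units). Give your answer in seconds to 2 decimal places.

0.48 s

Equivalent absorption area: A = 41×0.14 + 38.2×0.04 + 12.4×0.05 + 38.2×0.68 + 3.4×0.02 + 7.6×0.01 + 3.1×0.12 = 34.380 m^2.
Room volume: 103.032 m³.
RT60 = 0.161 · V / A = 0.161 × 103.032 / 34.380 = 0.48 s.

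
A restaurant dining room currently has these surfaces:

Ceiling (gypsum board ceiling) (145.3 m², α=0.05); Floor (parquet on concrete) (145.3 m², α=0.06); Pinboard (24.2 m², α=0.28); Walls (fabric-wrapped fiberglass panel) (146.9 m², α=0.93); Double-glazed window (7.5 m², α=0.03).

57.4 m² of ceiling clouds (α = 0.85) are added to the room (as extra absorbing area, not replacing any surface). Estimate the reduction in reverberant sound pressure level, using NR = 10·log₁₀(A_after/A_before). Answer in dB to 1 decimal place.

Summing Sᵢαᵢ: 7.265 + 8.718 + 6.776 + 136.617 + 0.225 → A_before = 159.601 sabins.
Treatment contributes 57.4·0.85 = 48.790 sabins.
New total A_after = 208.391 sabins.
Reduction = 10 log₁₀(A_after/A_before) = 10 log₁₀(1.3057) = 1.2 dB.

1.2 dB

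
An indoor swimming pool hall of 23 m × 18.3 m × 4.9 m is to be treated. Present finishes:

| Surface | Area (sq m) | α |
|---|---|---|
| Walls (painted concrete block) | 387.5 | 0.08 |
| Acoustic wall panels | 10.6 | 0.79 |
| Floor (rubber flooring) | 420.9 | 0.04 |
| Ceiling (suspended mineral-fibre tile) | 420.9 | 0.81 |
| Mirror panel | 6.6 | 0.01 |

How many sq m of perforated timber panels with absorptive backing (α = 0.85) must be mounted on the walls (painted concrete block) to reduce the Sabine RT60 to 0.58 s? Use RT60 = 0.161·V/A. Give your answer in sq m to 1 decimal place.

227.7

Total absorption A₁ = 387.5×0.08 + 10.6×0.79 + 420.9×0.04 + 420.9×0.81 + 6.6×0.01
  = 31.000 + 8.374 + 16.836 + 340.929 + 0.066 = 397.205 sq m sabins.
V = 2062.41 m³. Target absorption A₂ = 0.161 × 2062.41 / 0.58 = 572.497 sabins.
ΔA needed = 572.497 − 397.205 = 175.292 sabins.
Each sq m of panel replacing the walls (painted concrete block) adds (0.85 − 0.08) = 0.77 sabins.
Panel area = 175.292 / 0.77 = 227.7 sq m.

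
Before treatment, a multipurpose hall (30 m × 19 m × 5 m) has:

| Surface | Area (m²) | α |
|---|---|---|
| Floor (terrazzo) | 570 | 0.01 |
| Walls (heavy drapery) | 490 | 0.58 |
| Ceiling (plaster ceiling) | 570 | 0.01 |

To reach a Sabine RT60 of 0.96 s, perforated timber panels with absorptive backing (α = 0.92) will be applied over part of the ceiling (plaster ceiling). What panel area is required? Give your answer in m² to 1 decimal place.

200.4

Summing Sᵢαᵢ: 5.700 + 284.200 + 5.700 → A₁ = 295.600 sabins.
Required A₂ = 0.161·2850/0.96 = 477.969 sabins.
ΔA needed = 477.969 − 295.600 = 182.369 sabins.
Net gain per m²: Δα = 0.92 − 0.01 = 0.91.
Panel area = 182.369 / 0.91 = 200.4 m².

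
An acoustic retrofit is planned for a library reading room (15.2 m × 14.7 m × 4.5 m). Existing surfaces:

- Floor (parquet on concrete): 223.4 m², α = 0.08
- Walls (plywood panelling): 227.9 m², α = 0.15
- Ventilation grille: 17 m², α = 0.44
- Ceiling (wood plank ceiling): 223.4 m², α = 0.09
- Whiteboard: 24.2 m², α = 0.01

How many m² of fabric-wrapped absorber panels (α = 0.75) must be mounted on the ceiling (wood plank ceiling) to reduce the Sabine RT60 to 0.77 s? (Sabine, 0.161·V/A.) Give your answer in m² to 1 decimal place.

Summing Sᵢαᵢ: 17.872 + 34.185 + 7.480 + 20.106 + 0.242 → A₁ = 79.885 sabins.
Required A₂ = 0.161·1005.48/0.77 = 210.237 sabins.
Absorption to add: 210.237 − 79.885 = 130.352 sabins.
Each m² of panel replacing the ceiling (wood plank ceiling) adds (0.75 − 0.09) = 0.66 sabins.
Panel area = 130.352 / 0.66 = 197.5 m².

197.5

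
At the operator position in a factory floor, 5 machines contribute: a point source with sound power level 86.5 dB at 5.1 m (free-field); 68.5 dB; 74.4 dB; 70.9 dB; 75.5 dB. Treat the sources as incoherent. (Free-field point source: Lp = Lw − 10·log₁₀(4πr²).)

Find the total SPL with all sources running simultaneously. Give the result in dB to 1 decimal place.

79.2 dB

Source at 5.1 m: Lp = 86.5 − 10·log₁₀(4π·5.1²) = 86.5 − 10·log₁₀(326.851) = 61.4 dB.
Σ 10^(Lᵢ/10) = 8.379e+07.
Combined level = 10 log₁₀(8.379e+07) = 79.2 dB.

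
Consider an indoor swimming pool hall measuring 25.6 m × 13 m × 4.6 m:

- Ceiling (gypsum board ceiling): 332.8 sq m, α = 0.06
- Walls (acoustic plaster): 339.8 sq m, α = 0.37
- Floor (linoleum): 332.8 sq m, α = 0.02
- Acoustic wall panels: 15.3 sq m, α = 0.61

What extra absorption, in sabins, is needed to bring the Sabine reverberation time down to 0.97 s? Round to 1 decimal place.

Total absorption A₁ = 332.8*0.06 + 339.8*0.37 + 332.8*0.02 + 15.3*0.61
  = 19.968 + 125.726 + 6.656 + 9.333 = 161.683 sq m sabins.
V = 1530.88 m³. Required absorption A₂ = 0.161 × 1530.88 / 0.97 = 254.095 sabins.
ΔA = A₂ − A₁ = 254.095 − 161.683 = 92.4 sabins.

92.4 sabins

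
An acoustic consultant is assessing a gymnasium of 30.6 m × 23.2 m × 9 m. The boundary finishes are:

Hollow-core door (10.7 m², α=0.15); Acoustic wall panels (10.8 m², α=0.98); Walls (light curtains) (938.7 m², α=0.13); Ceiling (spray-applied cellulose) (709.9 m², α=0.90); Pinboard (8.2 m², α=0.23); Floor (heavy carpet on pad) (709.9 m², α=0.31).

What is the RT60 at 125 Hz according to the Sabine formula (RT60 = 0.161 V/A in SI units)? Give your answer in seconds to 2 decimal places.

Equivalent absorption area: A = 10.7·0.15 + 10.8·0.98 + 938.7·0.13 + 709.9·0.90 + 8.2·0.23 + 709.9·0.31 = 995.085 m².
Room volume: 6389.28 m³.
RT60 = 0.161 · V / A = 0.161 × 6389.28 / 995.085 = 1.03 s.

1.03 seconds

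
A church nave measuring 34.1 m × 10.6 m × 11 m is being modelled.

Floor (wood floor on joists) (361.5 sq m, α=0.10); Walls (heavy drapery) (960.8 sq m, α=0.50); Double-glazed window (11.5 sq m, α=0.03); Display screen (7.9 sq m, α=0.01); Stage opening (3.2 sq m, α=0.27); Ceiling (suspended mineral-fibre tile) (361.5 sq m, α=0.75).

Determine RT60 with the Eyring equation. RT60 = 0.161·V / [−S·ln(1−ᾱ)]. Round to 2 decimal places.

S = Σ Sᵢ = 1706.4 sq m.
Σ(Sᵢαᵢ) = 361.5×0.10 + 960.8×0.50 + 11.5×0.03 + 7.9×0.01 + 3.2×0.27 + 361.5×0.75 = 788.963.
Mean coefficient ᾱ = A/S = 0.4624.
−S·ln(1−ᾱ) = −1706.4 × ln(1 − 0.4624) = 1059.061.
V = 34.1 × 10.6 × 11 = 3976.06 m³.
T = 0.161·V/[−S·ln(1−ᾱ)] = 0.161·3976.06/1059.061 = 0.60 s.

0.60 sec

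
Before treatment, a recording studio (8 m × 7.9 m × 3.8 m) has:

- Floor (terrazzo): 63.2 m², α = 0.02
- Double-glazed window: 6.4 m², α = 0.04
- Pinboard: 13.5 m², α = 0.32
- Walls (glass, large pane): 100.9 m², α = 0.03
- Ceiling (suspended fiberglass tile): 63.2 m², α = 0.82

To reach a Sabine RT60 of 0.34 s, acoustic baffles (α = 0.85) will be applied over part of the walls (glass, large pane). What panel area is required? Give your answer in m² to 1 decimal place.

Equivalent absorption area: A₁ = 63.2·0.02 + 6.4·0.04 + 13.5·0.32 + 100.9·0.03 + 63.2·0.82 = 60.691 m².
Required A₂ = 0.161·240.16/0.34 = 113.723 sabins.
ΔA needed = 113.723 − 60.691 = 53.032 sabins.
Net gain per m²: Δα = 0.85 − 0.03 = 0.82.
Panel area = 53.032 / 0.82 = 64.7 m².

64.7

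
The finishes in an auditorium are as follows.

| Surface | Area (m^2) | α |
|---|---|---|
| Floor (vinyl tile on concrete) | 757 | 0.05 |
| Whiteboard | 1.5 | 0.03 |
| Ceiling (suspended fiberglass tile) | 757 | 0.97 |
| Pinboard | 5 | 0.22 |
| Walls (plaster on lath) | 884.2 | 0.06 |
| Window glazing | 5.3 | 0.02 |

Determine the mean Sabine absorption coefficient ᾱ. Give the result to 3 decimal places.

Total surface area S = 2410.0 m^2.
A = 757×0.05 + 1.5×0.03 + 757×0.97 + 5×0.22 + 884.2×0.06 + 5.3×0.02 = 826.443 sabins.
ᾱ = 826.443 / 2410.0 = 0.343.

0.343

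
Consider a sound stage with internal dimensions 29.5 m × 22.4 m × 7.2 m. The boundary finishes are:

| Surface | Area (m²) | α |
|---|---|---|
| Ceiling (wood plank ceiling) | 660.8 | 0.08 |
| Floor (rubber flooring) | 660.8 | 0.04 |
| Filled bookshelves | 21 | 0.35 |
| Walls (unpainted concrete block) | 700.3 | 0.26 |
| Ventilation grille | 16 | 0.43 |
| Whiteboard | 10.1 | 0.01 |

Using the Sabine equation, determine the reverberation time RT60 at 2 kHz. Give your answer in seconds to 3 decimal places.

2.778 s

Total absorption A = 660.8×0.08 + 660.8×0.04 + 21×0.35 + 700.3×0.26 + 16×0.43 + 10.1×0.01
  = 52.864 + 26.432 + 7.350 + 182.078 + 6.880 + 0.101 = 275.705 m² sabins.
Room volume: 4757.76 m³.
T = 0.161 V/A = 0.161·4757.76/275.705 = 2.778 s.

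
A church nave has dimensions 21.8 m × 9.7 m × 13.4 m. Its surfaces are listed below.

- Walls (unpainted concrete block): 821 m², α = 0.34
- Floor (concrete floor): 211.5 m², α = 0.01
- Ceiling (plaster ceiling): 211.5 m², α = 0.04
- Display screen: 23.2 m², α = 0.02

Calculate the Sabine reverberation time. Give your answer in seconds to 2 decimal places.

1.57 s

Total absorption A = 821×0.34 + 211.5×0.01 + 211.5×0.04 + 23.2×0.02
  = 279.140 + 2.115 + 8.460 + 0.464 = 290.179 m² sabins.
Volume V = 21.8 × 9.7 × 13.4 = 2833.564 m³.
Sabine: RT60 = 0.161 × 2833.564 / 290.179 = 1.57 s.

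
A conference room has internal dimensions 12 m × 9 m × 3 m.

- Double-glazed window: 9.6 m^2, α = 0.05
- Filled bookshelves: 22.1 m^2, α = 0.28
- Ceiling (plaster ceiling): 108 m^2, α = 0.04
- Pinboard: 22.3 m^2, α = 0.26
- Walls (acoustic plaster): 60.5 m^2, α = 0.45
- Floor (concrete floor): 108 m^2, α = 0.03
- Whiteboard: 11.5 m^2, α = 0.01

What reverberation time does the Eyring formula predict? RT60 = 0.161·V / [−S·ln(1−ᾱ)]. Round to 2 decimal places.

Total surface area S = 9.6 + 22.1 + 108 + 22.3 + 60.5 + 108 + 11.5 = 342.0 m^2.
Absorption A = 9.6×0.05 + 22.1×0.28 + 108×0.04 + 22.3×0.26 + 60.5×0.45 + 108×0.03 + 11.5×0.01 = 47.366 sabins.
ᾱ = 47.366 / 342.0 = 0.1385.
Eyring denominator: −S ln(1−ᾱ) = 50.985.
V = 12 × 9 × 3 = 324 m³.
RT60 = 0.161 × 324 / 50.985 = 1.02 s.

1.02 sec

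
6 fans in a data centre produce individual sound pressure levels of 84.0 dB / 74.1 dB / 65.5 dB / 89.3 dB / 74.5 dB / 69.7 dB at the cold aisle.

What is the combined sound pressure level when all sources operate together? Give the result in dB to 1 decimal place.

90.7 dB

Sum in the linear (power) domain: Σ 10^(Lᵢ/10) = 10^(84.0/10) + 10^(74.1/10) + 10^(65.5/10) + 10^(89.3/10) + 10^(74.5/10) + 10^(69.7/10) = 1.169e+09.
Combined level = 10 log₁₀(1.169e+09) = 90.7 dB.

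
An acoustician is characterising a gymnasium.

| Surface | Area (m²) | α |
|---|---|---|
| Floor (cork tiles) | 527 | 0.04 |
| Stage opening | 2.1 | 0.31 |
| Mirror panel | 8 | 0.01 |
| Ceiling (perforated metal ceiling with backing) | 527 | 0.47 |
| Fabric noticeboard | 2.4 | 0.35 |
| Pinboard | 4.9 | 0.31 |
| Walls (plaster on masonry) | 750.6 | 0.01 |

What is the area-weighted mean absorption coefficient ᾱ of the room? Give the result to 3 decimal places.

0.153

S = Σ Sᵢ = 527 + 2.1 + 8 + 527 + 2.4 + 4.9 + 750.6 = 1822.0 m².
Weighted sum Σ Sα = 279.366.
ᾱ = 279.366 / 1822.0 = 0.153.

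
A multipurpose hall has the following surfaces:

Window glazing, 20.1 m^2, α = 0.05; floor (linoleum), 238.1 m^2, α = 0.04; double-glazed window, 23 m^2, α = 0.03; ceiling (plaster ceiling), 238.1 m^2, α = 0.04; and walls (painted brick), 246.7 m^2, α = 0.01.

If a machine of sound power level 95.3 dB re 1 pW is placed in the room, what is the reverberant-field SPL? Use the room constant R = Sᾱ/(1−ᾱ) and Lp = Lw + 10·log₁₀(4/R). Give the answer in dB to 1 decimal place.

Σ(Sᵢαᵢ) = 20.1·0.05 + 238.1·0.04 + 23·0.03 + 238.1·0.04 + 246.7·0.01 = 23.210; total area S = 766.0 m^2.
ᾱ = 23.210/766.0 = 0.0303; R = Sᾱ/(1−ᾱ) = 23.210/(1−0.0303) = 23.935 m^2.
Lp = Lw + 10 log₁₀(4/R) = 95.3 -7.77 = 87.5 dB.

87.5 dB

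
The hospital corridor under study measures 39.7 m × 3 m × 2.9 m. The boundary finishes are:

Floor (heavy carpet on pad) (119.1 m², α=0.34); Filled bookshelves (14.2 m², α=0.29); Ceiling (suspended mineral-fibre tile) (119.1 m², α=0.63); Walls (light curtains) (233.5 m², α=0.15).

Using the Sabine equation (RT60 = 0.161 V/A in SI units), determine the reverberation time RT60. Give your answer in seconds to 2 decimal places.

Total absorption A = 119.1×0.34 + 14.2×0.29 + 119.1×0.63 + 233.5×0.15
  = 40.494 + 4.118 + 75.033 + 35.025 = 154.670 m² sabins.
V = 39.7·3·2.9 = 345.39 m³.
Sabine: RT60 = 0.161 × 345.39 / 154.670 = 0.36 s.

0.36 sec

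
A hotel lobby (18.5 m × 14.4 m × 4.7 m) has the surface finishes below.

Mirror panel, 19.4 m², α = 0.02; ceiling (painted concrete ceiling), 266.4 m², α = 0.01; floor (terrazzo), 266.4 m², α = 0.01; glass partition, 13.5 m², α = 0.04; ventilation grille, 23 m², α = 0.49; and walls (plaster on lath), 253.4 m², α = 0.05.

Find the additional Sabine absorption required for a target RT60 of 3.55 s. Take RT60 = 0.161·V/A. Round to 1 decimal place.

Equivalent absorption area: A₁ = 19.4×0.02 + 266.4×0.01 + 266.4×0.01 + 13.5×0.04 + 23×0.49 + 253.4×0.05 = 30.196 m².
V = 1252.08 m³. Required absorption A₂ = 0.161 × 1252.08 / 3.55 = 56.784 sabins.
ΔA = A₂ − A₁ = 56.784 − 30.196 = 26.6 sabins.

26.6 sabins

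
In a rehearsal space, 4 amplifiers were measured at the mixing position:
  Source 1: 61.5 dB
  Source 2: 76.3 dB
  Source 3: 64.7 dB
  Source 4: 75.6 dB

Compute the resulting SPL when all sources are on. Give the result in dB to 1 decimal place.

Σ 10^(Lᵢ/10) = 8.333e+07.
Combined level = 10 log₁₀(8.333e+07) = 79.2 dB.

79.2 dB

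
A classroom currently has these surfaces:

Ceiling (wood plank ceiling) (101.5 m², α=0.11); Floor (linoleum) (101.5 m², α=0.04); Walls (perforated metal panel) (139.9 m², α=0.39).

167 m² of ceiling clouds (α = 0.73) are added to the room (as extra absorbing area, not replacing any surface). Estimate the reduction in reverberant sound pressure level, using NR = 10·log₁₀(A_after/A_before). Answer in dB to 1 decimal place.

A_before = Σ Sᵢαᵢ = 101.5×0.11 + 101.5×0.04 + 139.9×0.39 = 69.786 sabins.
Treatment contributes 167·0.73 = 121.910 sabins.
A_after = 69.786 + 121.910 = 191.696 sabins.
Reduction = 10 log₁₀(A_after/A_before) = 10 log₁₀(2.7469) = 4.4 dB.

4.4 dB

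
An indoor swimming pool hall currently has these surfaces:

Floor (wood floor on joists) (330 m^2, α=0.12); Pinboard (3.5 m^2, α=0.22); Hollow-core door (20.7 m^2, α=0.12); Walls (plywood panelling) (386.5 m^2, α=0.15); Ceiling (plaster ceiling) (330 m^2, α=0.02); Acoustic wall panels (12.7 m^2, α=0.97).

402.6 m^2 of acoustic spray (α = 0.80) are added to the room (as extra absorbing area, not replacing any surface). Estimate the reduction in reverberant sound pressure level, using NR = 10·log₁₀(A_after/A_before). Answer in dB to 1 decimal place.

Equivalent absorption area: A_before = 330·0.12 + 3.5·0.22 + 20.7·0.12 + 386.5·0.15 + 330·0.02 + 12.7·0.97 = 119.748 m^2.
Treatment contributes 402.6·0.80 = 322.080 sabins.
A_after = 119.748 + 322.080 = 441.828 sabins.
NR = 10·log₁₀(441.828/119.748) = 5.7 dB.

5.7 dB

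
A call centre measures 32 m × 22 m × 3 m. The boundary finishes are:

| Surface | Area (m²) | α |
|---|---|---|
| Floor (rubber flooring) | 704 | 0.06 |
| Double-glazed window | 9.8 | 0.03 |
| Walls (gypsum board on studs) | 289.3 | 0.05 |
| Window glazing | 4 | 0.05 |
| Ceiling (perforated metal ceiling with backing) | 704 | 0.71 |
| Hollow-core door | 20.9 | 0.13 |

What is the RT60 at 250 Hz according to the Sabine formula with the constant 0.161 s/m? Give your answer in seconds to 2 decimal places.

A = Σ Sᵢαᵢ = 704*0.06 + 9.8*0.03 + 289.3*0.05 + 4*0.05 + 704*0.71 + 20.9*0.13 = 559.756 sabins.
Volume V = 32 × 22 × 3 = 2112 m³.
Sabine: RT60 = 0.161 × 2112 / 559.756 = 0.61 s.

0.61 s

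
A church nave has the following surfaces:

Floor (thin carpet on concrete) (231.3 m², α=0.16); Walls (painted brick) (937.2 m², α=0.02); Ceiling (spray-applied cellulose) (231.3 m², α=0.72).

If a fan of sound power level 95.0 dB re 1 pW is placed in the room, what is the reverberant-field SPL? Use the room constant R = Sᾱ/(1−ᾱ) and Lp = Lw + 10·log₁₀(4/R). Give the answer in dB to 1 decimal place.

Σ(Sᵢαᵢ) = 231.3·0.16 + 937.2·0.02 + 231.3·0.72 = 222.288; total area S = 1399.8 m².
ᾱ = 0.1588, so room constant R = A/(1−ᾱ) = 264.251 m².
Lp = 95.0 + 10·log₁₀(4/264.251) = 95.0 + (-18.20) = 76.8 dB.

76.8 dB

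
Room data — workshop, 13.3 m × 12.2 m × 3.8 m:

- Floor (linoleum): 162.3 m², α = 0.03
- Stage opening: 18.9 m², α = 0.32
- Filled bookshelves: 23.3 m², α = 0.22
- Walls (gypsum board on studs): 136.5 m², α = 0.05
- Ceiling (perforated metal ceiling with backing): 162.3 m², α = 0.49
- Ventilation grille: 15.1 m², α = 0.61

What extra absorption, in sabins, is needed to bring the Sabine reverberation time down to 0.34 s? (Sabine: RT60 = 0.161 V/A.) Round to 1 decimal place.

180.4 sabins

Total absorption A₁ = 162.3*0.03 + 18.9*0.32 + 23.3*0.22 + 136.5*0.05 + 162.3*0.49 + 15.1*0.61
  = 4.869 + 6.048 + 5.126 + 6.825 + 79.527 + 9.211 = 111.606 m² sabins.
For T = 0.34 s, need A₂ = 0.161·V/T = 0.161·616.588/0.34 = 291.973 sabins.
ΔA = A₂ − A₁ = 291.973 − 111.606 = 180.4 sabins.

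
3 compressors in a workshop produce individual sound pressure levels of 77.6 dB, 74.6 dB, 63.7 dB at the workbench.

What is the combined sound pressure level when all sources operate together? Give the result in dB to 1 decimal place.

79.5 dB

Converting to relative power and adding: 10^(77.6/10) + 10^(74.6/10) + 10^(63.7/10) = 8.873e+07.
L_total = 10·log₁₀(8.873e+07) = 79.5 dB.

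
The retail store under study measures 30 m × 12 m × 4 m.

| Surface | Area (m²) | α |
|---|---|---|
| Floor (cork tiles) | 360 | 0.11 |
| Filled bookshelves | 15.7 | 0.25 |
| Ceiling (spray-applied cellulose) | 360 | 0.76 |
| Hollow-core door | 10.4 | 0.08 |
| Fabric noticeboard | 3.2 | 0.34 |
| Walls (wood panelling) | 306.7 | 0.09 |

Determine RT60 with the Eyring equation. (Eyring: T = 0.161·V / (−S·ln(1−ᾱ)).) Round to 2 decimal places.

0.55 sec

Total surface area S = 360 + 15.7 + 360 + 10.4 + 3.2 + 306.7 = 1056.0 m².
Σ(Sᵢαᵢ) = 360·0.11 + 15.7·0.25 + 360·0.76 + 10.4·0.08 + 3.2·0.34 + 306.7·0.09 = 346.648.
Mean coefficient ᾱ = A/S = 0.3283.
−S·ln(1−ᾱ) = −1056.0 × ln(1 − 0.3283) = 420.228.
V = 30 × 12 × 4 = 1440 m³.
RT60 = 0.161 × 1440 / 420.228 = 0.55 s.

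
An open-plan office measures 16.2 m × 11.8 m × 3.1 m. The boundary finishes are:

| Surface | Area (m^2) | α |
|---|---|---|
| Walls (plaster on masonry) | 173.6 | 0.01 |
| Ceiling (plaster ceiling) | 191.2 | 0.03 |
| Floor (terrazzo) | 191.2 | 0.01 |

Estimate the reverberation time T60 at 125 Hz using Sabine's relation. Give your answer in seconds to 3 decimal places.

10.167 s

Total absorption A = 173.6·0.01 + 191.2·0.03 + 191.2·0.01
  = 1.736 + 5.736 + 1.912 = 9.384 m^2 sabins.
Room volume: 592.596 m³.
T = 0.161 V/A = 0.161·592.596/9.384 = 10.167 s.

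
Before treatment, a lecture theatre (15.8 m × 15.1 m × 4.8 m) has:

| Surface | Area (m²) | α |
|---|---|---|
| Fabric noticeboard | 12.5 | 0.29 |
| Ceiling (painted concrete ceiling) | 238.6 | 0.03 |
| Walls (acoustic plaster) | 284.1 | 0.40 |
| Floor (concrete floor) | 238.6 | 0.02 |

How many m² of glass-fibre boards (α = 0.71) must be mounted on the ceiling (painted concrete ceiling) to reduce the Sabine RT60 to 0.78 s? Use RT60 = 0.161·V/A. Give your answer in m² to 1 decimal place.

A₁ = Σ Sᵢαᵢ = 12.5·0.29 + 238.6·0.03 + 284.1·0.40 + 238.6·0.02 = 129.195 sabins.
Required A₂ = 0.161·1145.184/0.78 = 236.378 sabins.
ΔA needed = 236.378 − 129.195 = 107.183 sabins.
Each m² of panel replacing the ceiling (painted concrete ceiling) adds (0.71 − 0.03) = 0.68 sabins.
Panel area = 107.183 / 0.68 = 157.6 m².

157.6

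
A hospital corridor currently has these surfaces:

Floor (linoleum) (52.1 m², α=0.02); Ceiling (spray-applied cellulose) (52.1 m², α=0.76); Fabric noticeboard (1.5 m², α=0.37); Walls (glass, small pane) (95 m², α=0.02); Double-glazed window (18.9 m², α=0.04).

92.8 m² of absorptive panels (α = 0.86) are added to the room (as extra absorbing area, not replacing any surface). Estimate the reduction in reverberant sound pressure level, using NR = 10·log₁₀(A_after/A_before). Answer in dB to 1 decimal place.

4.5 dB

A_before = Σ Sᵢαᵢ = 52.1×0.02 + 52.1×0.76 + 1.5×0.37 + 95×0.02 + 18.9×0.04 = 43.849 sabins.
Added absorption = 92.8 × 0.86 = 79.808 sabins.
New total A_after = 123.657 sabins.
NR = 10·log₁₀(123.657/43.849) = 4.5 dB.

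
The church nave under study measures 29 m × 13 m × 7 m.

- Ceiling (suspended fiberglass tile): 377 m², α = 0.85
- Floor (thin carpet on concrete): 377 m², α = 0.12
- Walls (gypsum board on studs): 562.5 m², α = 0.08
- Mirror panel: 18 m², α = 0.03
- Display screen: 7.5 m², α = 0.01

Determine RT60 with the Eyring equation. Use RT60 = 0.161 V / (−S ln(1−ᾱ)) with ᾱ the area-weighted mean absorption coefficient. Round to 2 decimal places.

0.87 s

Total surface area S = 377 + 377 + 562.5 + 18 + 7.5 = 1342.0 m².
Absorption A = 377×0.85 + 377×0.12 + 562.5×0.08 + 18×0.03 + 7.5×0.01 = 411.305 sabins.
Mean coefficient ᾱ = A/S = 0.3065.
−S·ln(1−ᾱ) = −1342.0 × ln(1 − 0.3065) = 491.177.
V = 29 × 13 × 7 = 2639 m³.
T = 0.161·V/[−S·ln(1−ᾱ)] = 0.161·2639/491.177 = 0.87 s.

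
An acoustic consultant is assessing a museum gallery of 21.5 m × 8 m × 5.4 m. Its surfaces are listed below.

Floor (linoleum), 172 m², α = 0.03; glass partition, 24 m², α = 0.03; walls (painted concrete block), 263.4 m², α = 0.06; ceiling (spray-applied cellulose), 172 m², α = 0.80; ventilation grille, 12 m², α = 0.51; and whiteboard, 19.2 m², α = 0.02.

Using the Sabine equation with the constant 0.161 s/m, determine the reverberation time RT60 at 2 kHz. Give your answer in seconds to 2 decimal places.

Total absorption A = 172×0.03 + 24×0.03 + 263.4×0.06 + 172×0.80 + 12×0.51 + 19.2×0.02
  = 5.160 + 0.720 + 15.804 + 137.600 + 6.120 + 0.384 = 165.788 m² sabins.
Room volume: 928.8 m³.
Sabine: RT60 = 0.161 × 928.8 / 165.788 = 0.90 s.

0.90 seconds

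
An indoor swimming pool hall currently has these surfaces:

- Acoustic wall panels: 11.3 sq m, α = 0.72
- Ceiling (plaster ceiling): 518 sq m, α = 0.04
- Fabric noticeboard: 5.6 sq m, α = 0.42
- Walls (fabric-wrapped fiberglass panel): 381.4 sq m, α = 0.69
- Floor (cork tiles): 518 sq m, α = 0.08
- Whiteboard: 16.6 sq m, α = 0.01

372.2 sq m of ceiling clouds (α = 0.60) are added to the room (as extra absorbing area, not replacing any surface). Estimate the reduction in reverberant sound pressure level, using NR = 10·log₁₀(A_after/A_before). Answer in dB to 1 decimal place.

Total absorption A_before = 11.3*0.72 + 518*0.04 + 5.6*0.42 + 381.4*0.69 + 518*0.08 + 16.6*0.01
  = 8.136 + 20.720 + 2.352 + 263.166 + 41.440 + 0.166 = 335.980 sq m sabins.
Treatment contributes 372.2·0.60 = 223.320 sabins.
New total A_after = 559.300 sabins.
NR = 10·log₁₀(559.300/335.980) = 2.2 dB.

2.2 dB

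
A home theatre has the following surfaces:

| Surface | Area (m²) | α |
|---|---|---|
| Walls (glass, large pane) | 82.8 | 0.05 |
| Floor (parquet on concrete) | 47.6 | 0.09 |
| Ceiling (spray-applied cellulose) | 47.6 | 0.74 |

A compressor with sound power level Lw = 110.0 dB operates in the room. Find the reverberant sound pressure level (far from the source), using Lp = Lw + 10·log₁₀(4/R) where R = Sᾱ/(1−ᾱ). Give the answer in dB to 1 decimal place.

A = 43.648 sabins; S = 178.0 m².
ᾱ = 0.2452, so room constant R = A/(1−ᾱ) = 57.827 m².
Lp = 110.0 + 10·log₁₀(4/57.827) = 110.0 + (-11.60) = 98.4 dB.

98.4 dB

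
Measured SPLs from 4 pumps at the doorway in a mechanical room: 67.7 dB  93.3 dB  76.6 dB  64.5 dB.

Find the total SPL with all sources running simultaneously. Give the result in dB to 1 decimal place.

93.4 dB

Converting to relative power and adding: 10^(67.7/10) + 10^(93.3/10) + 10^(76.6/10) + 10^(64.5/10) = 2.192e+09.
Combined level = 10 log₁₀(2.192e+09) = 93.4 dB.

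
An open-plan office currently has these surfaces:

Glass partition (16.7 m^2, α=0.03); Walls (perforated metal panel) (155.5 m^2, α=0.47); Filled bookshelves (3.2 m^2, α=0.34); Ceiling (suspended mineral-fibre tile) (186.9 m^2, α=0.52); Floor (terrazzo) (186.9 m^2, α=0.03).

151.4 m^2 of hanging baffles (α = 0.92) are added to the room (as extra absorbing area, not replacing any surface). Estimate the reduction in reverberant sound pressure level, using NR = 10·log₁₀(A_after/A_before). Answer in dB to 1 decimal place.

Summing Sᵢαᵢ: 0.501 + 73.085 + 1.088 + 97.188 + 5.607 → A_before = 177.469 sabins.
Treatment contributes 151.4·0.92 = 139.288 sabins.
New total A_after = 316.757 sabins.
Reduction = 10 log₁₀(A_after/A_before) = 10 log₁₀(1.7849) = 2.5 dB.

2.5 dB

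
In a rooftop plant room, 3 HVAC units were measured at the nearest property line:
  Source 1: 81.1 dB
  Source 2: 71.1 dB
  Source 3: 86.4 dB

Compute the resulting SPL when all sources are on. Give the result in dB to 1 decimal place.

Sum in the linear (power) domain: Σ 10^(Lᵢ/10) = 10^(81.1/10) + 10^(71.1/10) + 10^(86.4/10) = 5.782e+08.
Back to dB: 10·log₁₀ Σ = 87.6 dB.

87.6 dB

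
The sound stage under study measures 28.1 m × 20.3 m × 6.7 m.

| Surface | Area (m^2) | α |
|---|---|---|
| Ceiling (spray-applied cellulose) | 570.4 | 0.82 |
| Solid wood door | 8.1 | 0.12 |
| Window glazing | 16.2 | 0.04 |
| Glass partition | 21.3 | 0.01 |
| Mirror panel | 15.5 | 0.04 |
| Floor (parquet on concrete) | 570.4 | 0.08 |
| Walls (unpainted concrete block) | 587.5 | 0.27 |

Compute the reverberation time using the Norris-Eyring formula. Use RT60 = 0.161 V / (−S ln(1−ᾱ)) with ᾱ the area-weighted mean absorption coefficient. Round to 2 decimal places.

0.73 s

Total surface area S = 570.4 + 8.1 + 16.2 + 21.3 + 15.5 + 570.4 + 587.5 = 1789.4 m^2.
Absorption A = 570.4·0.82 + 8.1·0.12 + 16.2·0.04 + 21.3·0.01 + 15.5·0.04 + 570.4·0.08 + 587.5·0.27 = 674.438 sabins.
Mean coefficient ᾱ = A/S = 0.3769.
Eyring denominator: −S ln(1−ᾱ) = 846.473.
V = 28.1 × 20.3 × 6.7 = 3821.881 m³.
T = 0.161·V/[−S·ln(1−ᾱ)] = 0.161·3821.881/846.473 = 0.73 s.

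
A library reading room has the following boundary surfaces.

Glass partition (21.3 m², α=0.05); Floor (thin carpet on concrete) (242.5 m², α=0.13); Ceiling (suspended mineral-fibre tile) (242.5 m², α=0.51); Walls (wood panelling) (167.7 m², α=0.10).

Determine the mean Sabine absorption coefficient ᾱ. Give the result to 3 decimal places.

Total surface area S = 674.0 m².
Weighted sum Σ Sα = 173.035.
ᾱ = 173.035 / 674.0 = 0.257.

0.257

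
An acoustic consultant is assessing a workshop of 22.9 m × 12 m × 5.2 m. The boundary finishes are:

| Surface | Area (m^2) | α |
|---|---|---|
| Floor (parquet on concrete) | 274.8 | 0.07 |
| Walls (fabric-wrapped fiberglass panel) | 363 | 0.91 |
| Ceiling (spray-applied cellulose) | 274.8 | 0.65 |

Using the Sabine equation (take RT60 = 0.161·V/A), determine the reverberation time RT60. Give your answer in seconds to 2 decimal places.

0.44 seconds

Total absorption A = 274.8·0.07 + 363·0.91 + 274.8·0.65
  = 19.236 + 330.330 + 178.620 = 528.186 m^2 sabins.
Room volume: 1428.96 m³.
RT60 = 0.161 · V / A = 0.161 × 1428.96 / 528.186 = 0.44 s.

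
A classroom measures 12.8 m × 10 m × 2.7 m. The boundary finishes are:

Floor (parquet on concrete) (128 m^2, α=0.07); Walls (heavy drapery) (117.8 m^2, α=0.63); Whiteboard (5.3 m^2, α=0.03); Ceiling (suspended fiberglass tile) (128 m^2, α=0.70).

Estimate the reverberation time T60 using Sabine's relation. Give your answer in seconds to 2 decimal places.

A = Σ Sᵢαᵢ = 128×0.07 + 117.8×0.63 + 5.3×0.03 + 128×0.70 = 172.933 sabins.
Room volume: 345.6 m³.
Sabine: RT60 = 0.161 × 345.6 / 172.933 = 0.32 s.

0.32 s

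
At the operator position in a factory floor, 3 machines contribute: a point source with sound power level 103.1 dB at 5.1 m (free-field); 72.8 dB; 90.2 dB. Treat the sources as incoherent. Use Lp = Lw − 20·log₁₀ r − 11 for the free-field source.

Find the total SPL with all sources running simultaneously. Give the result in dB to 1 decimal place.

Source at 5.1 m: Lp = 103.1 − 20·log₁₀(5.1) − 11 = 77.9 dB.
Converting to relative power and adding: 10^(77.9/10) + 10^(72.8/10) + 10^(90.2/10) = 1.128e+09.
Combined level = 10 log₁₀(1.128e+09) = 90.5 dB.

90.5 dB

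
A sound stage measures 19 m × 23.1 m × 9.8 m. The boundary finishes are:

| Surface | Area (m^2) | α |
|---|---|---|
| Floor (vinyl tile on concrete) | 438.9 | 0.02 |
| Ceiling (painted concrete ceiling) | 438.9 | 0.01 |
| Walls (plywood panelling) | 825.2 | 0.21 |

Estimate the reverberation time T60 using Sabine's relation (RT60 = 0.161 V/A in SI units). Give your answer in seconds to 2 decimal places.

Summing Sᵢαᵢ: 8.778 + 4.389 + 173.292 → A = 186.459 sabins.
V = 19·23.1·9.8 = 4301.22 m³.
RT60 = 0.161 · V / A = 0.161 × 4301.22 / 186.459 = 3.71 s.

3.71 s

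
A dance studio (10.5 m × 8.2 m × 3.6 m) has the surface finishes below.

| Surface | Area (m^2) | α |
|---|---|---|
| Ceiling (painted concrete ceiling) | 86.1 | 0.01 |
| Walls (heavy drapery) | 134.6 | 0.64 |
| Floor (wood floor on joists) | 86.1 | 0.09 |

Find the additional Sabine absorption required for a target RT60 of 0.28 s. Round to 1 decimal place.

83.5 sabins

Equivalent absorption area: A₁ = 86.1·0.01 + 134.6·0.64 + 86.1·0.09 = 94.754 m^2.
V = 309.96 m³. Required absorption A₂ = 0.161 × 309.96 / 0.28 = 178.227 sabins.
Additional absorption ΔA = 178.227 − 94.754 = 83.5 sabins.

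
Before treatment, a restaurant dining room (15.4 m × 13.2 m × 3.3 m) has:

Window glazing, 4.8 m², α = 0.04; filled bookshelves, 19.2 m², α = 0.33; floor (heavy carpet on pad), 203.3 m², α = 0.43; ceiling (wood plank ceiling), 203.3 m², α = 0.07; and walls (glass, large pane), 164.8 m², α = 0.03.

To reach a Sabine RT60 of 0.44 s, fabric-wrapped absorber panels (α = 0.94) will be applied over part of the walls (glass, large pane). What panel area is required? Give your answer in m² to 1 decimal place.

145.4

A₁ = Σ Sᵢαᵢ = 4.8*0.04 + 19.2*0.33 + 203.3*0.43 + 203.3*0.07 + 164.8*0.03 = 113.122 sabins.
V = 670.824 m³. Target absorption A₂ = 0.161 × 670.824 / 0.44 = 245.461 sabins.
Absorption to add: 245.461 − 113.122 = 132.339 sabins.
Net gain per m²: Δα = 0.94 − 0.03 = 0.91.
Panel area = 132.339 / 0.91 = 145.4 m².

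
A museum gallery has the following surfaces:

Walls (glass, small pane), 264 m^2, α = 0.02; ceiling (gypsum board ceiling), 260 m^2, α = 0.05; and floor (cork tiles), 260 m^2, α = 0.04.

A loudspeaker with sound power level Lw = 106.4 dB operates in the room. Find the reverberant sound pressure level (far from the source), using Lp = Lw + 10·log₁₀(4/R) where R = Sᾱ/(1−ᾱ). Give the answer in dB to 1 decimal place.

97.7 dB

A = 28.680 sabins; S = 784.0 m^2.
ᾱ = 28.680/784.0 = 0.0366; R = Sᾱ/(1−ᾱ) = 28.680/(1−0.0366) = 29.770 m^2.
Lp = 106.4 + 10·log₁₀(4/29.770) = 106.4 + (-8.72) = 97.7 dB.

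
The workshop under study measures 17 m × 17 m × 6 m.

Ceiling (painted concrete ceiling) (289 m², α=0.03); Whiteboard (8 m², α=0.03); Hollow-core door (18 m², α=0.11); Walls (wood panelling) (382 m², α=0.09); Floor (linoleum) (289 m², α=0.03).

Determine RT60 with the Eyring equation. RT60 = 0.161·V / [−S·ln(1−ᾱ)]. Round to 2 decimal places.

S = Σ Sᵢ = 986.0 m².
Absorption A = 289·0.03 + 8·0.03 + 18·0.11 + 382·0.09 + 289·0.03 = 53.940 sabins.
Mean coefficient ᾱ = A/S = 0.0547.
−S·ln(1−ᾱ) = −986.0 × ln(1 − 0.0547) = 55.465.
V = 17 × 17 × 6 = 1734 m³.
T = 0.161·V/[−S·ln(1−ᾱ)] = 0.161·1734/55.465 = 5.03 s.

5.03 s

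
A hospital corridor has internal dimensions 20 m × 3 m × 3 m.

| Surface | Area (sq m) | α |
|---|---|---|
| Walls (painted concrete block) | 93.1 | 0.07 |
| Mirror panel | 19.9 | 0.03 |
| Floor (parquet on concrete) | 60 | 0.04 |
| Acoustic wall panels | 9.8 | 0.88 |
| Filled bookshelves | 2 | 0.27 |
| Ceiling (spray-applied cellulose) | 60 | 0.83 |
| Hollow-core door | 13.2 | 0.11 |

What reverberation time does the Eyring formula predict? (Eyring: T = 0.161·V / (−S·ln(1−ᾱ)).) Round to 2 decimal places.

Total surface area S = 93.1 + 19.9 + 60 + 9.8 + 2 + 60 + 13.2 = 258.0 sq m.
Absorption A = 93.1·0.07 + 19.9·0.03 + 60·0.04 + 9.8·0.88 + 2·0.27 + 60·0.83 + 13.2·0.11 = 69.930 sabins.
ᾱ = 69.930 / 258.0 = 0.2710.
−S·ln(1−ᾱ) = −258.0 × ln(1 − 0.2710) = 81.549.
V = 20 × 3 × 3 = 180 m³.
T = 0.161·V/[−S·ln(1−ᾱ)] = 0.161·180/81.549 = 0.36 s.

0.36 s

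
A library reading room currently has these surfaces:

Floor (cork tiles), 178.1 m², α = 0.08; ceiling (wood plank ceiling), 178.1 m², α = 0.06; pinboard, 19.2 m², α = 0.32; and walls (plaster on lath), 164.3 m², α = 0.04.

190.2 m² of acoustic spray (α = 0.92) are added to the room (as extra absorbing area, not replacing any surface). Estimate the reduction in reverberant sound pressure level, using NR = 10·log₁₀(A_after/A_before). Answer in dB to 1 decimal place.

7.5 dB

Equivalent absorption area: A_before = 178.1×0.08 + 178.1×0.06 + 19.2×0.32 + 164.3×0.04 = 37.650 m².
Treatment contributes 190.2·0.92 = 174.984 sabins.
New total A_after = 212.634 sabins.
NR = 10·log₁₀(212.634/37.650) = 7.5 dB.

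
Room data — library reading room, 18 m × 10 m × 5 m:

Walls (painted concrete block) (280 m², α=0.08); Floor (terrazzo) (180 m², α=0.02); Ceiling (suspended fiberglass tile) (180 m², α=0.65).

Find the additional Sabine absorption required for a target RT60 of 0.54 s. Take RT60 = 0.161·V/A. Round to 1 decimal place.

125.3 sabins

Summing Sᵢαᵢ: 22.400 + 3.600 + 117.000 → A₁ = 143.000 sabins.
For T = 0.54 s, need A₂ = 0.161·V/T = 0.161·900/0.54 = 268.333 sabins.
Shortfall: 268.333 − 143.000 = 125.3 sabins.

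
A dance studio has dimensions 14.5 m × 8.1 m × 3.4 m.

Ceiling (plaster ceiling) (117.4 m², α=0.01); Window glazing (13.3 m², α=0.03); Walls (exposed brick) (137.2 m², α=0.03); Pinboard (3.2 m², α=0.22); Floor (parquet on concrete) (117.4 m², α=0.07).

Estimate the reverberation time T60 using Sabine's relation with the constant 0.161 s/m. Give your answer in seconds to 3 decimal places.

Summing Sᵢαᵢ: 1.174 + 0.399 + 4.116 + 0.704 + 8.218 → A = 14.611 sabins.
V = 14.5·8.1·3.4 = 399.33 m³.
T = 0.161 V/A = 0.161·399.33/14.611 = 4.400 s.

4.400 seconds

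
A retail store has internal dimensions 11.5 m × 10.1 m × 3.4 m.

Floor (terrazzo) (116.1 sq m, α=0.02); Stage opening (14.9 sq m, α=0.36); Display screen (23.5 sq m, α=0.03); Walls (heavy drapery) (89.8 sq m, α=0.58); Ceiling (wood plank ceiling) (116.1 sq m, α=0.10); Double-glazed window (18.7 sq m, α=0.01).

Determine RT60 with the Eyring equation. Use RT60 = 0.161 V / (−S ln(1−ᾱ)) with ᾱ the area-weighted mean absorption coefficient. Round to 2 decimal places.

0.79 sec

S = Σ Sᵢ = 379.1 sq m.
Absorption A = 116.1·0.02 + 14.9·0.36 + 23.5·0.03 + 89.8·0.58 + 116.1·0.10 + 18.7·0.01 = 72.272 sabins.
ᾱ = 72.272 / 379.1 = 0.1906.
−S·ln(1−ᾱ) = −379.1 × ln(1 − 0.1906) = 80.165.
V = 11.5 × 10.1 × 3.4 = 394.91 m³.
RT60 = 0.161 × 394.91 / 80.165 = 0.79 s.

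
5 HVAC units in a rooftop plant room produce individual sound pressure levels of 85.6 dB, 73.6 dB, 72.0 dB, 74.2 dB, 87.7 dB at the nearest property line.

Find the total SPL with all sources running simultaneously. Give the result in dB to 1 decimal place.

Converting to relative power and adding: 10^(85.6/10) + 10^(73.6/10) + 10^(72.0/10) + 10^(74.2/10) + 10^(87.7/10) = 1.017e+09.
L_total = 10·log₁₀(1.017e+09) = 90.1 dB.

90.1 dB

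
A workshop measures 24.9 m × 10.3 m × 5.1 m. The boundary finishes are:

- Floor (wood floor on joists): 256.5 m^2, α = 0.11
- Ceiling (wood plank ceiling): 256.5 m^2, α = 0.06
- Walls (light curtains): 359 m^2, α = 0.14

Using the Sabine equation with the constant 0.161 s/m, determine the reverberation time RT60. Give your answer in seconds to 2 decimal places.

2.24 seconds

A = Σ Sᵢαᵢ = 256.5*0.11 + 256.5*0.06 + 359*0.14 = 93.865 sabins.
Volume V = 24.9 × 10.3 × 5.1 = 1307.997 m³.
T = 0.161 V/A = 0.161·1307.997/93.865 = 2.24 s.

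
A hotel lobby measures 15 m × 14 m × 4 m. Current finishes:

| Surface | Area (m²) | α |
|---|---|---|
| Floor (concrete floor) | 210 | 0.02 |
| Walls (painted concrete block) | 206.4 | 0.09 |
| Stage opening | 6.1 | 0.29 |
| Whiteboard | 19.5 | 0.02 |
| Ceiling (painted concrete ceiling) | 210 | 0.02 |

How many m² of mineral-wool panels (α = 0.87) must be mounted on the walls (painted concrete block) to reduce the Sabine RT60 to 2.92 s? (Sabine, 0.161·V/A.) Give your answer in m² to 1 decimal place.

22.0

A₁ = Σ Sᵢαᵢ = 210·0.02 + 206.4·0.09 + 6.1·0.29 + 19.5·0.02 + 210·0.02 = 29.135 sabins.
V = 840 m³. Target absorption A₂ = 0.161 × 840 / 2.92 = 46.315 sabins.
ΔA needed = 46.315 − 29.135 = 17.180 sabins.
Each m² of panel replacing the walls (painted concrete block) adds (0.87 − 0.09) = 0.78 sabins.
Area = ΔA/Δα = 17.180/0.78 = 22.0 m².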